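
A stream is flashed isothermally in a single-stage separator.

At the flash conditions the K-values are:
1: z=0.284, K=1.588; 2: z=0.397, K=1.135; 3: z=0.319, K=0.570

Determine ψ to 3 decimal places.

Rachford–Rice: g(ψ) = Σ zᵢ(Kᵢ−1)/(1+ψ(Kᵢ−1)) = 0.
g(0) = ΣzᵢKᵢ − 1 = 0.083 and g(1) = 1 − Σzᵢ/Kᵢ = -0.088, so a root lies in (0, 1).
Newton iteration, ψ⁰ = 0.5:
  ψ = 0.500: g = 0.0045, g' = -0.161 → ψ = 0.528
Converged at ψ = 0.528.

ψ = 0.528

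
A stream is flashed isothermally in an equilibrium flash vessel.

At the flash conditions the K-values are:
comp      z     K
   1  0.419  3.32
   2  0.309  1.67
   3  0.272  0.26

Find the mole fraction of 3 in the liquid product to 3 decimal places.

Rachford–Rice: g(ψ) = Σ zᵢ(Kᵢ−1)/(1+ψ(Kᵢ−1)) = 0.
Check two-phase: ΣzᵢKᵢ = 1.978 > 1 and Σzᵢ/Kᵢ = 1.357 > 1, so g(0) = 0.978 > 0 and g(1) = -0.357 < 0.
Newton–Raphson from ψ = 0.5:
  ψ = 0.500: g = 0.2856, g' = -0.936 → ψ = 0.805
  ψ = 0.805: g = -0.0244, g' = -1.244 → ψ = 0.785
Converged at ψ = 0.785.
Compositions from xᵢ = zᵢ/(1+ψ(Kᵢ−1)), yᵢ = Kᵢxᵢ:
  1: x = 0.149, y = 0.493
  2: x = 0.202, y = 0.338
  3: x = 0.649, y = 0.169

x_3 = 0.649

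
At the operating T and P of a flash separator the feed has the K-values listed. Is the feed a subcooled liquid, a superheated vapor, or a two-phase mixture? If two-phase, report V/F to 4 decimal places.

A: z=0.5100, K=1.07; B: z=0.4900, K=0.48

ΣzᵢKᵢ = 0.7809; Σzᵢ/Kᵢ = 1.4975.
Since ΣzᵢKᵢ < 1 the mixture is below its bubble point — single liquid phase.

subcooled liquid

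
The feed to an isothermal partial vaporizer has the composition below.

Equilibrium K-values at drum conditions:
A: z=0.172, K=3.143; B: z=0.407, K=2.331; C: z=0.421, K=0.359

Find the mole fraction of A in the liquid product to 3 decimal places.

Material balance + equilibrium reduce to Σ zᵢ(Kᵢ−1)/(1+β(Kᵢ−1)) = 0.
Check two-phase: ΣzᵢKᵢ = 1.640 > 1 and Σzᵢ/Kᵢ = 1.402 > 1, so g(0) = 0.640 > 0 and g(1) = -0.402 < 0.
Iterate (Newton) starting at β = 0.5:
  β = 0.500: g = 0.1060, g' = -0.819 → β = 0.630
  β = 0.630: g = -0.0008, g' = -0.843 → β = 0.629
Converged at β = 0.629.
Compositions from xᵢ = zᵢ/(1+β(Kᵢ−1)), yᵢ = Kᵢxᵢ:
  A: x = 0.073, y = 0.230
  B: x = 0.222, y = 0.517
  C: x = 0.705, y = 0.253

x_A = 0.073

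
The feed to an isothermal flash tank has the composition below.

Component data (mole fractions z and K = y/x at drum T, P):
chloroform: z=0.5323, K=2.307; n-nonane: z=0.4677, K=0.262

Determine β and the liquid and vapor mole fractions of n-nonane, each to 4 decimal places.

Material balance + equilibrium reduce to Σ zᵢ(Kᵢ−1)/(1+β(Kᵢ−1)) = 0.
g(0) = ΣzᵢKᵢ − 1 = 0.3506 and g(1) = 1 − Σzᵢ/Kᵢ = -1.0158, so a root lies in (0, 1).
Binary case is linear: z₁(K₁−1)(1+β(K₂−1)) + z₂(K₂−1)(1+β(K₁−1)) = 0
⇒ β = [z₁(K₁−1)+z₂(K₂−1)] / [−(K₁−1)(K₂−1)] = 0.35055/0.96457 = 0.3634
Compositions from xᵢ = zᵢ/(1+β(Kᵢ−1)), yᵢ = Kᵢxᵢ:
  chloroform: x = 0.3609, y = 0.8326
  n-nonane: x = 0.6391, y = 0.1674

β = 0.3634, x_n-nonane = 0.6391, y_n-nonane = 0.1674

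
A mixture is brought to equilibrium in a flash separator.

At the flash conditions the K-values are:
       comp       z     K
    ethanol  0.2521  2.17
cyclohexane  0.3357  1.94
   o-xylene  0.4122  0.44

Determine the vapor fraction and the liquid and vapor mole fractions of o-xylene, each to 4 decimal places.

ψ = 0.6509, x_o-xylene = 0.6486, y_o-xylene = 0.2854

Material balance + equilibrium reduce to Σ zᵢ(Kᵢ−1)/(1+ψ(Kᵢ−1)) = 0.
Feasibility: ΣzᵢKᵢ = 1.3797, Σzᵢ/Kᵢ = 1.2260 — both > 1, two phases present.
Newton iteration, ψ⁰ = 0.41:
  ψ = 0.4100: g = 0.12748, g' = -0.5300 → ψ = 0.6506
  ψ = 0.6506: g = 0.00017, g' = -0.5454 → ψ = 0.6509
Converged at ψ = 0.6509.
Compositions from xᵢ = zᵢ/(1+ψ(Kᵢ−1)), yᵢ = Kᵢxᵢ:
  ethanol: x = 0.1431, y = 0.3106
  cyclohexane: x = 0.2083, y = 0.4041
  o-xylene: x = 0.6486, y = 0.2854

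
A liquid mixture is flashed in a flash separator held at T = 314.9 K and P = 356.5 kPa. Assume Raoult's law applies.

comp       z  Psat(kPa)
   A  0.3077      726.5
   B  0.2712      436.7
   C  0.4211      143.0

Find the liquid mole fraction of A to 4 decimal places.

Raoult's law: Kᵢ = Pᵢˢᵃᵗ/P = Pᵢˢᵃᵗ/356.5.
  K_A = 726.5/356.5 = 2.037868, K_B = 436.7/356.5 = 1.224965, K_C = 143.0/356.5 = 0.401122
Material balance + equilibrium reduce to Σ zᵢ(Kᵢ−1)/(1+ψ(Kᵢ−1)) = 0.
Check two-phase: ΣzᵢKᵢ = 1.1282 > 1 and Σzᵢ/Kᵢ = 1.4222 > 1, so g(0) = 0.1282 > 0 and g(1) = -0.4222 < 0.
Newton iteration, ψ⁰ = 0.5:
  ψ = 0.5000: g = -0.09489, g' = -0.4625 → ψ = 0.2948
  ψ = 0.2948: g = -0.00452, g' = -0.4291 → ψ = 0.2843
Converged at ψ = 0.2843.
Compositions from xᵢ = zᵢ/(1+ψ(Kᵢ−1)), yᵢ = Kᵢxᵢ:
  A: x = 0.2376, y = 0.4842
  B: x = 0.2549, y = 0.3122
  C: x = 0.5075, y = 0.2036

x_A = 0.2376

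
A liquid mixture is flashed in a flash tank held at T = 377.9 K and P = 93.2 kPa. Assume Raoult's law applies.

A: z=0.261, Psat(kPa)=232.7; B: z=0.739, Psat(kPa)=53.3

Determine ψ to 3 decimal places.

ψ = 0.116

Raoult's law: Kᵢ = Pᵢˢᵃᵗ/P = Pᵢˢᵃᵗ/93.2.
  K_A = 232.7/93.2 = 2.49678, K_B = 53.3/93.2 = 0.57189
Binary case is linear: z₁(K₁−1)(1+ψ(K₂−1)) + z₂(K₂−1)(1+ψ(K₁−1)) = 0
⇒ ψ = [z₁(K₁−1)+z₂(K₂−1)] / [−(K₁−1)(K₂−1)] = 0.0743/0.6408 = 0.116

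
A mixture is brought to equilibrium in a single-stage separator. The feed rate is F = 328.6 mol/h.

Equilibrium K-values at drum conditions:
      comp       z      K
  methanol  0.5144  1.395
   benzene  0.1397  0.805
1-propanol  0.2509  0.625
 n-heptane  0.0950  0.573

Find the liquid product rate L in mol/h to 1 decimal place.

L = 229.6 mol/h

Material balance + equilibrium reduce to Σ zᵢ(Kᵢ−1)/(1+V/F(Kᵢ−1)) = 0.
Feasibility: ΣzᵢKᵢ = 1.0413, Σzᵢ/Kᵢ = 1.1095 — both > 1, two phases present.
Iterate (Newton) starting at V/F = 0.41:
  V/F = 0.4100: g = -0.01510, g' = -0.1404 → V/F = 0.3025
  V/F = 0.3025: g = -0.00016, g' = -0.1378 → V/F = 0.3014
Converged at V/F = 0.3014.
Then V = V/F·F = 0.3014·328.6 = 99.0 mol/h and L = F − V = 229.6 mol/h.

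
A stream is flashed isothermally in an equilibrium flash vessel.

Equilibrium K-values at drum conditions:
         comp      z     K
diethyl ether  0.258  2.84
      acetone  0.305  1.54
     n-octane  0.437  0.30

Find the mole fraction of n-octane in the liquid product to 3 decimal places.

Material balance + equilibrium reduce to Σ zᵢ(Kᵢ−1)/(1+V/F(Kᵢ−1)) = 0.
g(0) = ΣzᵢKᵢ − 1 = 0.334 and g(1) = 1 − Σzᵢ/Kᵢ = -0.746, so a root lies in (0, 1).
Newton–Raphson from V/F = 0.39:
  V/F = 0.390: g = -0.0083, g' = -0.762 → V/F = 0.379
Converged at V/F = 0.379.
Compositions from xᵢ = zᵢ/(1+V/F(Kᵢ−1)), yᵢ = Kᵢxᵢ:
  diethyl ether: x = 0.152, y = 0.432
  acetone: x = 0.253, y = 0.390
  n-octane: x = 0.595, y = 0.178

x_n-octane = 0.595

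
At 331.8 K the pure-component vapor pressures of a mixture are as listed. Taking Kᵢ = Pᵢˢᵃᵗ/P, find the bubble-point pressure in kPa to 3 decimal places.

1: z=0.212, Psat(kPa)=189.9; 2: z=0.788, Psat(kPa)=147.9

Pbub = 156.804 kPa

At the bubble point ψ → 0, so ΣzᵢKᵢ = 1 with Kᵢ = Pᵢˢᵃᵗ/P ⇒ P = ΣzᵢPᵢˢᵃᵗ.
P = 0.212·189.9 + 0.788·147.9 = 156.804 kPa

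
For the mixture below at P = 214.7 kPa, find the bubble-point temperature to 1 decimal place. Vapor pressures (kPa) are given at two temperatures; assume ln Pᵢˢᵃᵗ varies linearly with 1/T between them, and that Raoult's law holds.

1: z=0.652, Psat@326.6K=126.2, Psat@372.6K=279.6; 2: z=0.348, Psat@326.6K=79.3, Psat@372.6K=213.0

Bubble-point temperature: ΣzᵢPᵢˢᵃᵗ(T) = P. Interpolate ln Pᵢˢᵃᵗ = aᵢ + bᵢ/T.
  T = 326.6 K: ΣzᵢPᵢˢᵃᵗ = 109.88 kPa
  T = 372.6 K: ΣzᵢPᵢˢᵃᵗ = 256.42 kPa
  T = 349.6 K: ΣzᵢPᵢˢᵃᵗ = 172.44 kPa
  T = 361.1 K: ΣzᵢPᵢˢᵃᵗ = 211.57 kPa
  T = 366.9 K: ΣzᵢPᵢˢᵃᵗ = 233.46 kPa
  T = 364.0 K: ΣzᵢPᵢˢᵃᵗ = 222.33 kPa
  T = 362.6 K: ΣzᵢPᵢˢᵃᵗ = 217.09 kPa
Interpolating between 361.1 K and 362.6 K gives T ≈ 362.0 K.

T = 362.0 K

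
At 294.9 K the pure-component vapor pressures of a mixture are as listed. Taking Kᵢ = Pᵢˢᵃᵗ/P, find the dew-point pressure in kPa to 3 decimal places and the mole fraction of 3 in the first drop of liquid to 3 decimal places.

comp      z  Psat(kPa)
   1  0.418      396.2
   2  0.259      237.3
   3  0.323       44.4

Pdew = 106.143 kPa, x_3 = 0.772

At the dew point ψ → 1, so Σzᵢ/Kᵢ = 1 with Kᵢ = Pᵢˢᵃᵗ/P ⇒ 1/P = Σzᵢ/Pᵢˢᵃᵗ.
1/P = 0.418/396.2 + 0.259/237.3 + 0.323/44.4 = 0.009421 ⇒ P = 106.143 kPa
xᵢ = zᵢP/Pᵢˢᵃᵗ ⇒ x_3 = 0.323·106.143/44.4 = 0.772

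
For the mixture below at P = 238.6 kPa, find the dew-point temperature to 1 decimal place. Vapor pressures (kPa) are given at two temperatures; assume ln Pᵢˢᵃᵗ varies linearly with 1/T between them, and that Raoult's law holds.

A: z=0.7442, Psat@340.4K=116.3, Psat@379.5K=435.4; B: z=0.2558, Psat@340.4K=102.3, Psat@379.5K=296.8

Dew-point temperature: Σzᵢ·P/Pᵢˢᵃᵗ(T) = 1. Interpolate ln Pᵢˢᵃᵗ = aᵢ + bᵢ/T.
  T = 340.4 K: ΣzᵢP/Pᵢˢᵃᵗ = 2.1234
  T = 379.5 K: ΣzᵢP/Pᵢˢᵃᵗ = 0.6135
  T = 359.9 K: ΣzᵢP/Pᵢˢᵃᵗ = 1.1033
  T = 369.7 K: ΣzᵢP/Pᵢˢᵃᵗ = 0.8160
  T = 364.8 K: ΣzᵢP/Pᵢˢᵃᵗ = 0.9468
  T = 362.4 K: ΣzᵢP/Pᵢˢᵃᵗ = 1.0199
  T = 363.6 K: ΣzᵢP/Pᵢˢᵃᵗ = 0.9826
Interpolating between 362.4 K and 363.6 K gives T ≈ 363.0 K.

T = 363.0 K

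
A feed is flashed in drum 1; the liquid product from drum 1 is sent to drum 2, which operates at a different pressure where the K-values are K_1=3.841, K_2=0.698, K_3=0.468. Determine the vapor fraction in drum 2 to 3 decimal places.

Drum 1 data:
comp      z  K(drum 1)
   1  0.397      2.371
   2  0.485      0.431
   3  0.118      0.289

Drum 1:
Newton–Raphson from ψ₁ = 0.36:
  ψ₁ = 0.360: g = -0.0954, g' = -0.691 → ψ₁ = 0.222
  ψ₁ = 0.222: g = 0.0019, g' = -0.728 → ψ₁ = 0.224
Converged at ψ₁ = 0.224.
Drum-1 compositions:
  1: x = 0.304, y = 0.720
  2: x = 0.556, y = 0.240
  3: x = 0.140, y = 0.041
Drum-2 feed = drum-1 liquid: z₂ = (0.3036, 0.5560, 0.1404).
Drum 2:
Rachford–Rice: g(ψ₂) = Σ zᵢ(Kᵢ−1)/(1+ψ₂(Kᵢ−1)) = 0.
g(0) = ΣzᵢKᵢ − 1 = 0.620 and g(1) = 1 − Σzᵢ/Kᵢ = -0.176, so a root lies in (0, 1).
Newton iteration, ψ₂⁰ = 0.32:
  ψ₂ = 0.320: g = 0.1759, g' = -0.792 → ψ₂ = 0.542
  ψ₂ = 0.542: g = 0.0338, g' = -0.531 → ψ₂ = 0.606
  ψ₂ = 0.606: g = 0.0013, g' = -0.493 → ψ₂ = 0.608
Converged at ψ₂ = 0.608.
  1: x = 0.111, y = 0.427
  2: x = 0.681, y = 0.475
  3: x = 0.208, y = 0.097

V/F (drum 2) = 0.608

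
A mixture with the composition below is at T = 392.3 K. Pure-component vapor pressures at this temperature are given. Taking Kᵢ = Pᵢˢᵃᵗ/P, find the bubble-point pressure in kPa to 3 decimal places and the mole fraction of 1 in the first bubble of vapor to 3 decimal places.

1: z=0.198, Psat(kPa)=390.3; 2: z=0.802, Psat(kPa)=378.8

At the bubble point ψ → 0, so ΣzᵢKᵢ = 1 with Kᵢ = Pᵢˢᵃᵗ/P ⇒ P = ΣzᵢPᵢˢᵃᵗ.
P = 0.198·390.3 + 0.802·378.8 = 381.077 kPa
yᵢ = zᵢPᵢˢᵃᵗ/P ⇒ y_1 = 0.198·390.3/381.077 = 0.203

Pbub = 381.077 kPa, y_1 = 0.203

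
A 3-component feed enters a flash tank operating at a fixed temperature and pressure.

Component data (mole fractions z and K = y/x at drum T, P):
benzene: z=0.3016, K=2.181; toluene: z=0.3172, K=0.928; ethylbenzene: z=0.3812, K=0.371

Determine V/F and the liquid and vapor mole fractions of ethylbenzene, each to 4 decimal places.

V/F = 0.1805, x_ethylbenzene = 0.4300, y_ethylbenzene = 0.1595

Newton–Raphson from V/F = 0.46:
  V/F = 0.4600: g = -0.13021, g' = -0.4770 → V/F = 0.1870
  V/F = 0.1870: g = -0.00314, g' = -0.4776 → V/F = 0.1804
  V/F = 0.1804: g = 0.00001, g' = -0.4794 → V/F = 0.1805
Converged at V/F = 0.1805.
Compositions from xᵢ = zᵢ/(1+V/F(Kᵢ−1)), yᵢ = Kᵢxᵢ:
  benzene: x = 0.2486, y = 0.5422
  toluene: x = 0.3214, y = 0.2982
  ethylbenzene: x = 0.4300, y = 0.1595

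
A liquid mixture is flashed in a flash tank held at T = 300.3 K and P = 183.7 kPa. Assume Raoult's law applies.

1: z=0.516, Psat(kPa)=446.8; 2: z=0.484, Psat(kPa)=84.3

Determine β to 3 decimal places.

β = 0.616

Raoult's law: Kᵢ = Pᵢˢᵃᵗ/P = Pᵢˢᵃᵗ/183.7.
  K_1 = 446.8/183.7 = 2.43223, K_2 = 84.3/183.7 = 0.45890
Rachford–Rice: g(β) = Σ zᵢ(Kᵢ−1)/(1+β(Kᵢ−1)) = 0.
g(0) = ΣzᵢKᵢ − 1 = 0.477 and g(1) = 1 − Σzᵢ/Kᵢ = -0.267, so a root lies in (0, 1).
Iterate (Newton) starting at β = 0.39:
  β = 0.390: g = 0.1422, g' = -0.663 → β = 0.604
  β = 0.604: g = 0.0070, g' = -0.617 → β = 0.616
Converged at β = 0.616.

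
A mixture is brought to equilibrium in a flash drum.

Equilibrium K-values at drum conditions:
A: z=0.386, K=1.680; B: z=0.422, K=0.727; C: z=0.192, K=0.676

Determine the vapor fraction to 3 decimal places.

Rachford–Rice: g(ψ) = Σ zᵢ(Kᵢ−1)/(1+ψ(Kᵢ−1)) = 0.
g(0) = ΣzᵢKᵢ − 1 = 0.085 and g(1) = 1 − Σzᵢ/Kᵢ = -0.094, so a root lies in (0, 1).
Newton iteration, ψ⁰ = 0.38:
  ψ = 0.380: g = 0.0091, g' = -0.178 → ψ = 0.431
  ψ = 0.431: g = 0.0001, g' = -0.174 → ψ = 0.432
Converged at ψ = 0.432.

ψ = 0.432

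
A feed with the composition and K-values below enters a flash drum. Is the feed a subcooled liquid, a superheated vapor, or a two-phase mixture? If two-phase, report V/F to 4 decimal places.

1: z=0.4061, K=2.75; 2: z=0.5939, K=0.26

two-phase, V/F = 0.2094

ΣzᵢKᵢ = 1.2712; Σzᵢ/Kᵢ = 2.4319.
Both exceed 1, so a two-phase solution exists.
Rachford–Rice: g(ψ) = Σ zᵢ(Kᵢ−1)/(1+ψ(Kᵢ−1)) = 0.
Binary case is linear: z₁(K₁−1)(1+ψ(K₂−1)) + z₂(K₂−1)(1+ψ(K₁−1)) = 0
⇒ ψ = [z₁(K₁−1)+z₂(K₂−1)] / [−(K₁−1)(K₂−1)] = 0.27119/1.29500 = 0.2094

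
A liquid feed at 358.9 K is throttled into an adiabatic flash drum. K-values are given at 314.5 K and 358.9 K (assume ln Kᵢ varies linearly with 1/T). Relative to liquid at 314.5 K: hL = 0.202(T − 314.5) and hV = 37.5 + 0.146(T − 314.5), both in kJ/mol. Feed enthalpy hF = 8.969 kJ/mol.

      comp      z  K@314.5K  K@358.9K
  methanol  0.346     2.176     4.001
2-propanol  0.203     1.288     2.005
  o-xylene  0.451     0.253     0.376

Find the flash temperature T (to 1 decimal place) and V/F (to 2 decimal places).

T = 317.0 K, V/F = 0.23

Adiabatic flash: solve Rachford–Rice at each trial T, then check hF = ψ·hV(T) + (1−ψ)·hL(T).
  T = 314.5 K: K = (2.176, 1.288, 0.253), RR gives ψ = 0.183, H_out = 6.870 kJ/mol
  T = 358.9 K: K = (4.001, 2.005, 0.376), RR gives ψ = 0.652, H_out = 31.797 kJ/mol
  T = 336.7 K: K = (3.010, 1.631, 0.312), RR gives ψ = 0.468, H_out = 21.456 kJ/mol
  T = 325.6 K: K = (2.574, 1.455, 0.282), RR gives ψ = 0.348, H_out = 15.078 kJ/mol
  T = 320.1 K: K = (2.372, 1.371, 0.268), RR gives ψ = 0.274, H_out = 11.325 kJ/mol
  T = 317.3 K: K = (2.273, 1.329, 0.260), RR gives ψ = 0.231, H_out = 9.193 kJ/mol
  T = 315.9 K: K = (2.224, 1.309, 0.257), RR gives ψ = 0.208, H_out = 8.058 kJ/mol
Linear interpolation between T = 315.9 (H_out = 8.058) and T = 317.3 (H_out = 9.193) on hF = 8.969 gives T ≈ 317.0 K, at which ψ = 0.23.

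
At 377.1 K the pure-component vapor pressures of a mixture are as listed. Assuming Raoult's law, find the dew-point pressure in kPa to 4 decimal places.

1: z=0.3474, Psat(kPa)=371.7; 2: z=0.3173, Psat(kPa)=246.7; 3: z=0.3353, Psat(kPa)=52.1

At the dew point ψ → 1, so Σzᵢ/Kᵢ = 1 with Kᵢ = Pᵢˢᵃᵗ/P ⇒ 1/P = Σzᵢ/Pᵢˢᵃᵗ.
1/P = 0.3474/371.7 + 0.3173/246.7 + 0.3353/52.1 = 0.0086565 ⇒ P = 115.5201 kPa

Pdew = 115.5201 kPa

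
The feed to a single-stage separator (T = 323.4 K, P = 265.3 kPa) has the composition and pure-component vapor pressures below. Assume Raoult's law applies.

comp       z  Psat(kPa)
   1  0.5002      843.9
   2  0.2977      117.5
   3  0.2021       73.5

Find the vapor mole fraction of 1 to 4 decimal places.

Raoult's law: Kᵢ = Pᵢˢᵃᵗ/P = Pᵢˢᵃᵗ/265.3.
  K_1 = 843.9/265.3 = 3.180927, K_2 = 117.5/265.3 = 0.442895, K_3 = 73.5/265.3 = 0.277045
Material balance + equilibrium reduce to Σ zᵢ(Kᵢ−1)/(1+β(Kᵢ−1)) = 0.
g(0) = ΣzᵢKᵢ − 1 = 0.7789 and g(1) = 1 − Σzᵢ/Kᵢ = -0.5589, so a root lies in (0, 1).
Iterate (Newton) starting at β = 0.53:
  β = 0.5300: g = 0.03380, g' = -0.9755 → β = 0.5646
  β = 0.5646: g = 0.00001, g' = -0.9761 → β = 0.5647
Converged at β = 0.5647.
Compositions from xᵢ = zᵢ/(1+β(Kᵢ−1)), yᵢ = Kᵢxᵢ:
  1: x = 0.2242, y = 0.7130
  2: x = 0.4343, y = 0.1924
  3: x = 0.3415, y = 0.0946

y_1 = 0.7130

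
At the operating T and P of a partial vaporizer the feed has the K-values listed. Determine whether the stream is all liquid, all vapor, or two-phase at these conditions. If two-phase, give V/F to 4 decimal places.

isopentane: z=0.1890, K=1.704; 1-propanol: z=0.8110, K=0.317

ΣzᵢKᵢ = 0.5791; Σzᵢ/Kᵢ = 2.6693.
Since ΣzᵢKᵢ < 1 the mixture is below its bubble point — single liquid phase.

all liquid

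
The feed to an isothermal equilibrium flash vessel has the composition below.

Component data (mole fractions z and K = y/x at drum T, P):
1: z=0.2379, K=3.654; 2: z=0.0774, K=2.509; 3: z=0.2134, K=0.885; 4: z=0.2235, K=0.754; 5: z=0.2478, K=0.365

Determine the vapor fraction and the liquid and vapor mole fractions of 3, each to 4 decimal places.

Material balance + equilibrium reduce to Σ zᵢ(Kᵢ−1)/(1+ψ(Kᵢ−1)) = 0.
Check two-phase: ΣzᵢKᵢ = 1.5113 > 1 and Σzᵢ/Kᵢ = 1.3124 > 1, so g(0) = 0.5113 > 0 and g(1) = -0.3124 < 0.
Newton iteration, ψ⁰ = 0.5:
  ψ = 0.5000: g = 0.01862, g' = -0.6020 → ψ = 0.5309
  ψ = 0.5309: g = 0.00017, g' = -0.5916 → ψ = 0.5312
Converged at ψ = 0.5312.
Compositions from xᵢ = zᵢ/(1+ψ(Kᵢ−1)), yᵢ = Kᵢxᵢ:
  1: x = 0.0987, y = 0.3607
  2: x = 0.0430, y = 0.1078
  3: x = 0.2273, y = 0.2011
  4: x = 0.2571, y = 0.1939
  5: x = 0.3739, y = 0.1365

ψ = 0.5312, x_3 = 0.2273, y_3 = 0.2011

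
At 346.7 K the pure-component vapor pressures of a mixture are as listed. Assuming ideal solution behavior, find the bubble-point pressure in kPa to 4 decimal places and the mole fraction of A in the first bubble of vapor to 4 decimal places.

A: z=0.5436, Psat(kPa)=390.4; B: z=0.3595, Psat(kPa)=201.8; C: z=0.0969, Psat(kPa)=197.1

Pbub = 303.8675 kPa, y_A = 0.6984

At the bubble point ψ → 0, so ΣzᵢKᵢ = 1 with Kᵢ = Pᵢˢᵃᵗ/P ⇒ P = ΣzᵢPᵢˢᵃᵗ.
P = 0.5436·390.4 + 0.3595·201.8 + 0.0969·197.1 = 303.8675 kPa
yᵢ = zᵢPᵢˢᵃᵗ/P ⇒ y_A = 0.5436·390.4/303.8675 = 0.6984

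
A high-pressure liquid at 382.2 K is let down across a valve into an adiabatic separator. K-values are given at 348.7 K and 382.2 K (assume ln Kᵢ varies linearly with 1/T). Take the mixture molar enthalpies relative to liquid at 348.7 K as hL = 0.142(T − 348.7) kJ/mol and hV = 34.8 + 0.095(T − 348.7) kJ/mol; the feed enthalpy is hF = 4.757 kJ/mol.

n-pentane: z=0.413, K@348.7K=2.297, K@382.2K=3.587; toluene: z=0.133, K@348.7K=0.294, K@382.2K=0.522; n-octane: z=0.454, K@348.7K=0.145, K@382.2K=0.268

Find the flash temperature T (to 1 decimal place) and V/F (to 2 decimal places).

Adiabatic flash: solve Rachford–Rice at each trial T, then check hF = ψ·hV(T) + (1−ψ)·hL(T).
  T = 348.7 K: K = (2.297, 0.294, 0.145), RR gives ψ = 0.050, H_out = 1.747 kJ/mol
  T = 382.2 K: K = (3.587, 0.522, 0.268), RR gives ψ = 0.381, H_out = 17.402 kJ/mol
  T = 365.4 K: K = (2.898, 0.397, 0.200), RR gives ψ = 0.236, H_out = 10.396 kJ/mol
  T = 357.0 K: K = (2.585, 0.342, 0.171), RR gives ψ = 0.152, H_out = 6.396 kJ/mol
  T = 352.9 K: K = (2.440, 0.318, 0.158), RR gives ψ = 0.104, H_out = 4.212 kJ/mol
  T = 354.9 K: K = (2.510, 0.330, 0.164), RR gives ψ = 0.128, H_out = 5.301 kJ/mol
Linear interpolation between T = 352.9 (H_out = 4.212) and T = 354.9 (H_out = 5.301) on hF = 4.757 gives T ≈ 353.9 K, at which ψ = 0.12.

T = 353.9 K, V/F = 0.12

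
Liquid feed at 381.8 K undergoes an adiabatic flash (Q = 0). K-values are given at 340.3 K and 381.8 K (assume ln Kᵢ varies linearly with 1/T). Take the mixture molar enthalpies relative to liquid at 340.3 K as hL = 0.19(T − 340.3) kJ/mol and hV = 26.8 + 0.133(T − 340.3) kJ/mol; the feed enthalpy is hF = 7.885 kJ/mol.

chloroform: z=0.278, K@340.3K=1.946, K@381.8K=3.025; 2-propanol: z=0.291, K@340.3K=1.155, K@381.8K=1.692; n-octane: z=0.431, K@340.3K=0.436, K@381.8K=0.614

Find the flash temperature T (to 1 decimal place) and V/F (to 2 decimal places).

T = 343.9 K, V/F = 0.27

Adiabatic flash: solve Rachford–Rice at each trial T, then check hF = ψ·hV(T) + (1−ψ)·hL(T).
  T = 340.3 K: K = (1.946, 1.155, 0.436), RR gives ψ = 0.175, H_out = 4.678 kJ/mol
  T = 381.8 K: K = (3.025, 1.692, 0.614), RR gives ψ = 1.000, H_out = 32.320 kJ/mol
  T = 361.1 K: K = (2.458, 1.414, 0.523), RR gives ψ = 0.662, H_out = 20.917 kJ/mol
  T = 350.7 K: K = (2.195, 1.282, 0.479), RR gives ψ = 0.438, H_out = 13.447 kJ/mol
  T = 345.5 K: K = (2.069, 1.218, 0.457), RR gives ψ = 0.313, H_out = 9.289 kJ/mol
  T = 342.9 K: K = (2.007, 1.186, 0.447), RR gives ψ = 0.246, H_out = 7.050 kJ/mol
  T = 344.2 K: K = (2.038, 1.202, 0.452), RR gives ψ = 0.280, H_out = 8.185 kJ/mol
Linear interpolation between T = 342.9 (H_out = 7.050) and T = 344.2 (H_out = 8.185) on hF = 7.885 gives T ≈ 343.9 K, at which ψ = 0.27.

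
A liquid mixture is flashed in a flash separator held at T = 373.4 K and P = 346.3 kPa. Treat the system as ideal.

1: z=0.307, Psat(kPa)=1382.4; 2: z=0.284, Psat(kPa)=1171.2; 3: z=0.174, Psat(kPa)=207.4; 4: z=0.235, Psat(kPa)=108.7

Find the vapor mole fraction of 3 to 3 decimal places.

Raoult's law: Kᵢ = Pᵢˢᵃᵗ/P = Pᵢˢᵃᵗ/346.3.
  K_1 = 1382.4/346.3 = 3.99191, K_2 = 1171.2/346.3 = 3.38204, K_3 = 207.4/346.3 = 0.59890, K_4 = 108.7/346.3 = 0.31389
Material balance + equilibrium reduce to Σ zᵢ(Kᵢ−1)/(1+β(Kᵢ−1)) = 0.
g(0) = ΣzᵢKᵢ − 1 = 1.364 and g(1) = 1 − Σzᵢ/Kᵢ = -0.200, so a root lies in (0, 1).
Newton–Raphson from β = 0.55:
  β = 0.550: g = 0.2915, g' = -1.026 → β = 0.834
  β = 0.834: g = 0.0074, g' = -1.074 → β = 0.841
Converged at β = 0.841.
Compositions from xᵢ = zᵢ/(1+β(Kᵢ−1)), yᵢ = Kᵢxᵢ:
  1: x = 0.087, y = 0.349
  2: x = 0.095, y = 0.320
  3: x = 0.263, y = 0.157
  4: x = 0.556, y = 0.174

y_3 = 0.157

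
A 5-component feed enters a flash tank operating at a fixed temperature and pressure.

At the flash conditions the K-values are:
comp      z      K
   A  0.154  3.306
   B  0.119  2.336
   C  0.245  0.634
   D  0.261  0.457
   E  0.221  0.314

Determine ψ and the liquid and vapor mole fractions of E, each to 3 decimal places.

Let ψ = V/F and solve Σ zᵢ(Kᵢ−1)/(1+ψ(Kᵢ−1)) = 0.
Feasibility: ΣzᵢKᵢ = 1.131, Σzᵢ/Kᵢ = 1.759 — both > 1, two phases present.
Newton iteration, ψ⁰ = 0.44:
  ψ = 0.440: g = -0.2338, g' = -0.679 → ψ = 0.096
  ψ = 0.096: g = 0.0274, g' = -0.957 → ψ = 0.124
  ψ = 0.124: g = 0.0008, g' = -0.900 → ψ = 0.125
Converged at ψ = 0.125.
Compositions from xᵢ = zᵢ/(1+ψ(Kᵢ−1)), yᵢ = Kᵢxᵢ:
  A: x = 0.120, y = 0.395
  B: x = 0.102, y = 0.238
  C: x = 0.257, y = 0.163
  D: x = 0.280, y = 0.128
  E: x = 0.242, y = 0.076

ψ = 0.125, x_E = 0.242, y_E = 0.076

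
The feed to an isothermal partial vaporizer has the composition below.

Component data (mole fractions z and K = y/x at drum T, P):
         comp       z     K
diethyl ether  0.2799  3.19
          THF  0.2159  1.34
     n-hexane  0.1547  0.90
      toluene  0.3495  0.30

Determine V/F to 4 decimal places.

Material balance + equilibrium reduce to Σ zᵢ(Kᵢ−1)/(1+V/F(Kᵢ−1)) = 0.
Check two-phase: ΣzᵢKᵢ = 1.4263 > 1 and Σzᵢ/Kᵢ = 1.5858 > 1, so g(0) = 0.4263 > 0 and g(1) = -0.5858 < 0.
Newton iteration, V/F⁰ = 0.32:
  V/F = 0.3200: g = 0.09536, g' = -0.7704 → V/F = 0.4438
  V/F = 0.4438: g = 0.00356, g' = -0.7262 → V/F = 0.4487
Converged at V/F = 0.4487.

V/F = 0.4487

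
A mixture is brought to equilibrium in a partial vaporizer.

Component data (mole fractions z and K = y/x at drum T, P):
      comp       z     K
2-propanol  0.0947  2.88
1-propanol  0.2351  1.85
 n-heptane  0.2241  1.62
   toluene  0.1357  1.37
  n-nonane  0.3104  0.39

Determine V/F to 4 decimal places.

Iterate (Newton) starting at V/F = 0.34:
  V/F = 0.3400: g = 0.18410, g' = -0.4841 → V/F = 0.7203
  V/F = 0.7203: g = -0.00249, g' = -0.5460 → V/F = 0.7158
Converged at V/F = 0.7158.

V/F = 0.7158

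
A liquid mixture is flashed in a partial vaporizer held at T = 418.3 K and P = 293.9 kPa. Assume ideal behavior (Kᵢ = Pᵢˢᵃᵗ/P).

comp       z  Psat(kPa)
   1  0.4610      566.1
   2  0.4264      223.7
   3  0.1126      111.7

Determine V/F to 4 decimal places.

Raoult's law: Kᵢ = Pᵢˢᵃᵗ/P = Pᵢˢᵃᵗ/293.9.
  K_1 = 566.1/293.9 = 1.926165, K_2 = 223.7/293.9 = 0.761143, K_3 = 111.7/293.9 = 0.380061
Rachford–Rice: g(V/F) = Σ zᵢ(Kᵢ−1)/(1+V/F(Kᵢ−1)) = 0.
g(0) = ΣzᵢKᵢ − 1 = 0.2553 and g(1) = 1 − Σzᵢ/Kᵢ = -0.0958, so a root lies in (0, 1).
Newton–Raphson from V/F = 0.41:
  V/F = 0.4100: g = 0.10295, g' = -0.3154 → V/F = 0.7364
  V/F = 0.7364: g = 0.00181, g' = -0.3221 → V/F = 0.7420
Converged at V/F = 0.7420.

V/F = 0.7420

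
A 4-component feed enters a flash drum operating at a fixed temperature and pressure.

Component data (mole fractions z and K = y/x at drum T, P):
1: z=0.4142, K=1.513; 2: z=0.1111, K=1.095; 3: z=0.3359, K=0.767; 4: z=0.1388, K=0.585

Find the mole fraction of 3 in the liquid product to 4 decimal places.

x_3 = 0.3944

Let ψ = V/F and solve Σ zᵢ(Kᵢ−1)/(1+ψ(Kᵢ−1)) = 0.
g(0) = ΣzᵢKᵢ − 1 = 0.0872 and g(1) = 1 − Σzᵢ/Kᵢ = -0.0504, so a root lies in (0, 1).
Newton–Raphson from ψ = 0.47:
  ψ = 0.4700: g = 0.02186, g' = -0.1316 → ψ = 0.6361
  ψ = 0.6361: g = 0.00001, g' = -0.1321 → ψ = 0.6362
Converged at ψ = 0.6362.
Compositions from xᵢ = zᵢ/(1+ψ(Kᵢ−1)), yᵢ = Kᵢxᵢ:
  1: x = 0.3123, y = 0.4725
  2: x = 0.1048, y = 0.1147
  3: x = 0.3944, y = 0.3025
  4: x = 0.1886, y = 0.1103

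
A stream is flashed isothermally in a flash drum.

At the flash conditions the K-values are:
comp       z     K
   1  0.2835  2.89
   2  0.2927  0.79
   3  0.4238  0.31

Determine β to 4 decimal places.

Material balance + equilibrium reduce to Σ zᵢ(Kᵢ−1)/(1+β(Kᵢ−1)) = 0.
Feasibility: ΣzᵢKᵢ = 1.1819, Σzᵢ/Kᵢ = 1.8357 — both > 1, two phases present.
Newton–Raphson from β = 0.61:
  β = 0.6100: g = -0.32658, g' = -0.8371 → β = 0.2199
  β = 0.2199: g = -0.03065, g' = -0.8000 → β = 0.1816
  β = 0.1816: g = 0.00071, g' = -0.8390 → β = 0.1824
Converged at β = 0.1824.

β = 0.1824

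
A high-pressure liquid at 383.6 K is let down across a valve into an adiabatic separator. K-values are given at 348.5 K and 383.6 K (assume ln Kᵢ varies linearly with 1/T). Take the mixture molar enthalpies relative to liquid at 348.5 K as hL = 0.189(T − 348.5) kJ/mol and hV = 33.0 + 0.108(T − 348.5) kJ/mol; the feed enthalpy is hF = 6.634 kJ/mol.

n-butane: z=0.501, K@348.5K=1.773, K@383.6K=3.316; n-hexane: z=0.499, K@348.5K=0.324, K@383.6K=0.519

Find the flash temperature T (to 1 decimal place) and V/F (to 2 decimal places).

T = 351.4 K, V/F = 0.19

Adiabatic flash: solve Rachford–Rice at each trial T, then check hF = ψ·hV(T) + (1−ψ)·hL(T).
  T = 348.5 K: K = (1.773, 0.324), RR gives ψ = 0.096, H_out = 3.154 kJ/mol
  T = 383.6 K: K = (3.316, 0.519), RR gives ψ = 0.826, H_out = 31.547 kJ/mol
  T = 366.1 K: K = (2.464, 0.415), RR gives ψ = 0.515, H_out = 19.602 kJ/mol
  T = 357.3 K: K = (2.098, 0.368), RR gives ψ = 0.338, H_out = 12.583 kJ/mol
  T = 352.9 K: K = (1.931, 0.345), RR gives ψ = 0.229, H_out = 8.320 kJ/mol
  T = 350.7 K: K = (1.851, 0.335), RR gives ψ = 0.166, H_out = 5.879 kJ/mol
Linear interpolation between T = 350.7 (H_out = 5.879) and T = 352.9 (H_out = 8.320) on hF = 6.634 gives T ≈ 351.4 K, at which ψ = 0.19.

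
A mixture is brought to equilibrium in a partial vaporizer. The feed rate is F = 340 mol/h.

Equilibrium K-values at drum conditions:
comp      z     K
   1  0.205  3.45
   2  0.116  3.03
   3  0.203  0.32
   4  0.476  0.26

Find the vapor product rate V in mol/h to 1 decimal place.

V = 50.5 mol/h

Material balance + equilibrium reduce to Σ zᵢ(Kᵢ−1)/(1+ψ(Kᵢ−1)) = 0.
g(0) = ΣzᵢKᵢ − 1 = 0.247 and g(1) = 1 − Σzᵢ/Kᵢ = -1.563, so a root lies in (0, 1).
Newton iteration, ψ⁰ = 0.5:
  ψ = 0.500: g = -0.4257, g' = -1.239 → ψ = 0.156
  ψ = 0.156: g = -0.0108, g' = -1.370 → ψ = 0.148
Converged at ψ = 0.148.
Then V = ψ·F = 0.1484·340 = 50.5 mol/h and L = F − V = 289.5 mol/h.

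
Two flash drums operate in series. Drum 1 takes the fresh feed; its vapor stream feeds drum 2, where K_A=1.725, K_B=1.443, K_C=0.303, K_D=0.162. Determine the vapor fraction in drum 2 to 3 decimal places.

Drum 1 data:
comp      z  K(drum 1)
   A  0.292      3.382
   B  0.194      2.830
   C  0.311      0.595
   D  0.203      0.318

Drum 1:
Newton–Raphson from ψ₁ = 0.5:
  ψ₁ = 0.500: g = 0.1348, g' = -0.820 → ψ₁ = 0.664
  ψ₁ = 0.664: g = 0.0040, g' = -0.792 → ψ₁ = 0.670
Converged at ψ₁ = 0.670.
Drum-1 compositions:
  A: x = 0.113, y = 0.381
  B: x = 0.087, y = 0.247
  C: x = 0.427, y = 0.254
  D: x = 0.374, y = 0.119
Drum-2 feed = drum-1 vapor: z₂ = (0.3806, 0.2467, 0.2539, 0.1188).
Drum 2:
Newton–Raphson from ψ₂ = 0.44:
  ψ₂ = 0.440: g = -0.1123, g' = -0.615 → ψ₂ = 0.257
  ψ₂ = 0.257: g = -0.0119, g' = -0.500 → ψ₂ = 0.234
  ψ₂ = 0.234: g = -0.0001, g' = -0.491 → ψ₂ = 0.233
Converged at ψ₂ = 0.233.
  A: x = 0.326, y = 0.562
  B: x = 0.224, y = 0.323
  C: x = 0.303, y = 0.092
  D: x = 0.148, y = 0.024

V/F (drum 2) = 0.233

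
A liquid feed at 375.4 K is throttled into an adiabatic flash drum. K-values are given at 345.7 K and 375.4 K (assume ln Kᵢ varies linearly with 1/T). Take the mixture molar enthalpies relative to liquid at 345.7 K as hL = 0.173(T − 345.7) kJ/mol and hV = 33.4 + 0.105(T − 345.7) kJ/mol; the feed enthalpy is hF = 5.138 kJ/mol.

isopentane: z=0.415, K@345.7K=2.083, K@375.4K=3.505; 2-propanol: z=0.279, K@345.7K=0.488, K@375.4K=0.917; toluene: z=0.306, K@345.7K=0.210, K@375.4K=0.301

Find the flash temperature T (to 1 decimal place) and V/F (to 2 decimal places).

T = 347.9 K, V/F = 0.14

Adiabatic flash: solve Rachford–Rice at each trial T, then check hF = ψ·hV(T) + (1−ψ)·hL(T).
  T = 345.7 K: K = (2.083, 0.488, 0.210), RR gives ψ = 0.089, H_out = 2.984 kJ/mol
  T = 375.4 K: K = (3.505, 0.917, 0.301), RR gives ψ = 0.626, H_out = 24.785 kJ/mol
  T = 360.5 K: K = (2.729, 0.677, 0.253), RR gives ψ = 0.394, H_out = 15.310 kJ/mol
  T = 353.1 K: K = (2.391, 0.577, 0.231), RR gives ψ = 0.256, H_out = 9.711 kJ/mol
  T = 349.4 K: K = (2.233, 0.531, 0.220), RR gives ψ = 0.178, H_out = 6.536 kJ/mol
  T = 347.5 K: K = (2.155, 0.509, 0.215), RR gives ψ = 0.134, H_out = 4.767 kJ/mol
Linear interpolation between T = 347.5 (H_out = 4.767) and T = 349.4 (H_out = 6.536) on hF = 5.138 gives T ≈ 347.9 K, at which ψ = 0.14.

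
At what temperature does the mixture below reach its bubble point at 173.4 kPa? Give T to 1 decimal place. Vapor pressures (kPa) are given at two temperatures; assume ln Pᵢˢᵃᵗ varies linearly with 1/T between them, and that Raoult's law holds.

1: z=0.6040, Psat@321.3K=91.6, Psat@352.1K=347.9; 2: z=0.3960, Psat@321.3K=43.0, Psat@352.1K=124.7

Bubble-point temperature: ΣzᵢPᵢˢᵃᵗ(T) = P. Interpolate ln Pᵢˢᵃᵗ = aᵢ + bᵢ/T.
  T = 321.3 K: ΣzᵢPᵢˢᵃᵗ = 72.35 kPa
  T = 352.1 K: ΣzᵢPᵢˢᵃᵗ = 259.51 kPa
  T = 336.7 K: ΣzᵢPᵢˢᵃᵗ = 140.88 kPa
  T = 344.4 K: ΣzᵢPᵢˢᵃᵗ = 192.45 kPa
  T = 340.5 K: ΣzᵢPᵢˢᵃᵗ = 164.60 kPa
  T = 342.4 K: ΣzᵢPᵢˢᵃᵗ = 177.70 kPa
Interpolating between 340.5 K and 342.4 K gives T ≈ 341.8 K.

T = 341.8 K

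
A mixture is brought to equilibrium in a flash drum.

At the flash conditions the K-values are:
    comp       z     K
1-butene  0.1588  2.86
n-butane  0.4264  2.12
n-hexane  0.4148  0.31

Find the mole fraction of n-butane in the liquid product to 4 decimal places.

x_n-butane = 0.2682

Rachford–Rice: g(β) = Σ zᵢ(Kᵢ−1)/(1+β(Kᵢ−1)) = 0.
Check two-phase: ΣzᵢKᵢ = 1.4867 > 1 and Σzᵢ/Kᵢ = 1.5947 > 1, so g(0) = 0.4867 > 0 and g(1) = -0.5947 < 0.
Newton–Raphson from β = 0.38:
  β = 0.3800: g = 0.12012, g' = -0.8146 → β = 0.5275
  β = 0.5275: g = -0.00068, g' = -0.8395 → β = 0.5267
Converged at β = 0.5267.
Compositions from xᵢ = zᵢ/(1+β(Kᵢ−1)), yᵢ = Kᵢxᵢ:
  1-butene: x = 0.0802, y = 0.2294
  n-butane: x = 0.2682, y = 0.5686
  n-hexane: x = 0.6516, y = 0.2020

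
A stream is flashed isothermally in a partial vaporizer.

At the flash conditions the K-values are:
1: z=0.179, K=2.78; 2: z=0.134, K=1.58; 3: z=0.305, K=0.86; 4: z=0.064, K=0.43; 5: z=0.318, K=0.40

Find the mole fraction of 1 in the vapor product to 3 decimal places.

Rachford–Rice: g(ψ) = Σ zᵢ(Kᵢ−1)/(1+ψ(Kᵢ−1)) = 0.
g(0) = ΣzᵢKᵢ − 1 = 0.126 and g(1) = 1 − Σzᵢ/Kᵢ = -0.448, so a root lies in (0, 1).
Iterate (Newton) starting at ψ = 0.5:
  ψ = 0.500: g = -0.1407, g' = -0.467 → ψ = 0.199
  ψ = 0.199: g = 0.0033, g' = -0.526 → ψ = 0.205
Converged at ψ = 0.205.
Compositions from xᵢ = zᵢ/(1+ψ(Kᵢ−1)), yᵢ = Kᵢxᵢ:
  1: x = 0.131, y = 0.365
  2: x = 0.120, y = 0.189
  3: x = 0.314, y = 0.270
  4: x = 0.072, y = 0.031
  5: x = 0.363, y = 0.145

y_1 = 0.365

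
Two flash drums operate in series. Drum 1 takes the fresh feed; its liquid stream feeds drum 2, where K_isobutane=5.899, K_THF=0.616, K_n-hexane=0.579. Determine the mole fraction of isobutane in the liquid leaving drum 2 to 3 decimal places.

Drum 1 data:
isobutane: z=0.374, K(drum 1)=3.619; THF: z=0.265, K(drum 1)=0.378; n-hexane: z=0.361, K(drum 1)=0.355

Drum 1:
Iterate (Newton) starting at ψ₁ = 0.5:
  ψ₁ = 0.500: g = -0.1588, g' = -1.024 → ψ₁ = 0.345
  ψ₁ = 0.345: g = 0.0053, g' = -1.123 → ψ₁ = 0.350
Converged at ψ₁ = 0.350.
Drum-1 compositions:
  isobutane: x = 0.195, y = 0.707
  THF: x = 0.339, y = 0.128
  n-hexane: x = 0.466, y = 0.165
Drum-2 feed = drum-1 liquid: z₂ = (0.1952, 0.3387, 0.4661).
Drum 2:
Newton iteration, ψ₂⁰ = 0.5:
  ψ₂ = 0.500: g = -0.1322, g' = -0.603 → ψ₂ = 0.281
  ψ₂ = 0.281: g = 0.0345, g' = -1.000 → ψ₂ = 0.315
  ψ₂ = 0.315: g = 0.0018, g' = -0.899 → ψ₂ = 0.317
Converged at ψ₂ = 0.317.
  isobutane: x = 0.076, y = 0.451
  THF: x = 0.386, y = 0.238
  n-hexane: x = 0.538, y = 0.311

x_isobutane (drum 2) = 0.076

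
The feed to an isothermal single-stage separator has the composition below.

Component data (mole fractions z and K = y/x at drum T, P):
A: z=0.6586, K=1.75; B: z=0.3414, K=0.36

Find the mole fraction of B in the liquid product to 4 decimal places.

x_B = 0.5396

Let β = V/F and solve Σ zᵢ(Kᵢ−1)/(1+β(Kᵢ−1)) = 0.
g(0) = ΣzᵢKᵢ − 1 = 0.2755 and g(1) = 1 − Σzᵢ/Kᵢ = -0.3247, so a root lies in (0, 1).
Newton–Raphson from β = 0.5:
  β = 0.5000: g = 0.03792, g' = -0.4984 → β = 0.5761
  β = 0.5761: g = -0.00118, g' = -0.5315 → β = 0.5739
Converged at β = 0.5739.
Compositions from xᵢ = zᵢ/(1+β(Kᵢ−1)), yᵢ = Kᵢxᵢ:
  A: x = 0.4604, y = 0.8058
  B: x = 0.5396, y = 0.1942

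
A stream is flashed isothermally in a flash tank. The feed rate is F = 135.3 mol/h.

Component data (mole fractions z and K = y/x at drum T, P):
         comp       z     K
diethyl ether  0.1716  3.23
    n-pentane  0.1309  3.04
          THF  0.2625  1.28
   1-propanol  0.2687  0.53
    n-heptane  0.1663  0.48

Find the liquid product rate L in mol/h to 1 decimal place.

L = 41.5 mol/h

Let ψ = V/F and solve Σ zᵢ(Kᵢ−1)/(1+ψ(Kᵢ−1)) = 0.
Check two-phase: ΣzᵢKᵢ = 1.5104 > 1 and Σzᵢ/Kᵢ = 1.1547 > 1, so g(0) = 0.5104 > 0 and g(1) = -0.1547 < 0.
Iterate (Newton) starting at ψ = 0.47:
  ψ = 0.4700: g = 0.11158, g' = -0.5380 → ψ = 0.6774
  ψ = 0.6774: g = 0.00754, g' = -0.4809 → ψ = 0.6931
Converged at ψ = 0.6931.
Then V = ψ·F = 0.6931·135.3 = 93.8 mol/h and L = F − V = 41.5 mol/h.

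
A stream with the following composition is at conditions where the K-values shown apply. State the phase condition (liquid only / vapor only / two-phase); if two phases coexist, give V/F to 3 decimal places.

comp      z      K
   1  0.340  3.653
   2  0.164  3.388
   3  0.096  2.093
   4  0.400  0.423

two-phase, V/F = 0.859

ΣzᵢKᵢ = 2.168; Σzᵢ/Kᵢ = 1.133.
Both exceed 1, so a two-phase solution exists.
Rachford–Rice: g(ψ) = Σ zᵢ(Kᵢ−1)/(1+ψ(Kᵢ−1)) = 0.
Iterate (Newton) starting at ψ = 0.5:
  ψ = 0.500: g = 0.3097, g' = -0.947 → ψ = 0.827
  ψ = 0.827: g = 0.0278, g' = -0.859 → ψ = 0.859
Converged at ψ = 0.859.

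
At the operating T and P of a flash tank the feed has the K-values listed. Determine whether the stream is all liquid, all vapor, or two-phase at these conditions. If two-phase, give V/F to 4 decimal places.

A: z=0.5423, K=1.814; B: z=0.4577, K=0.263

ΣzᵢKᵢ = 1.1041; Σzᵢ/Kᵢ = 2.0393.
Both exceed 1, so a two-phase solution exists.
Binary case is linear: z₁(K₁−1)(1+ψ(K₂−1)) + z₂(K₂−1)(1+ψ(K₁−1)) = 0
⇒ ψ = [z₁(K₁−1)+z₂(K₂−1)] / [−(K₁−1)(K₂−1)] = 0.10411/0.59992 = 0.1735

two-phase, V/F = 0.1735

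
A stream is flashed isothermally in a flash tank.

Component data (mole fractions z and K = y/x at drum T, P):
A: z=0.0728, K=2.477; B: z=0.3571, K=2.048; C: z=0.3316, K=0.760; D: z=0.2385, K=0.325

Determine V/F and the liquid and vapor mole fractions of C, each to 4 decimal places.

Rachford–Rice: g(V/F) = Σ zᵢ(Kᵢ−1)/(1+V/F(Kᵢ−1)) = 0.
Check two-phase: ΣzᵢKᵢ = 1.2412 > 1 and Σzᵢ/Kᵢ = 1.3739 > 1, so g(0) = 0.2412 > 0 and g(1) = -0.3739 < 0.
Newton–Raphson from V/F = 0.5:
  V/F = 0.5000: g = -0.02602, g' = -0.4937 → V/F = 0.4473
  V/F = 0.4473: g = -0.00022, g' = -0.4864 → V/F = 0.4468
Converged at V/F = 0.4468.
Compositions from xᵢ = zᵢ/(1+V/F(Kᵢ−1)), yᵢ = Kᵢxᵢ:
  A: x = 0.0439, y = 0.1086
  B: x = 0.2432, y = 0.4981
  C: x = 0.3714, y = 0.2823
  D: x = 0.3415, y = 0.1110

V/F = 0.4468, x_C = 0.3714, y_C = 0.2823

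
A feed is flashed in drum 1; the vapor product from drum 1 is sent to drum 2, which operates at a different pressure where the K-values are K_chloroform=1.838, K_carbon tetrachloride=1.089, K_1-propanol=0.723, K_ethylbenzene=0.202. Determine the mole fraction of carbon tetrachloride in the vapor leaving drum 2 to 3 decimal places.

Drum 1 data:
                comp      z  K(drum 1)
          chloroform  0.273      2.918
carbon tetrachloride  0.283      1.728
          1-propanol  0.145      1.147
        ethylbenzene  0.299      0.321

y_carbon tetrachloride (drum 2) = 0.343

Drum 1:
Let ψ₁ = V/F and solve Σ zᵢ(Kᵢ−1)/(1+ψ₁(Kᵢ−1)) = 0.
Check two-phase: ΣzᵢKᵢ = 1.548 > 1 and Σzᵢ/Kᵢ = 1.315 > 1, so g(0) = 0.548 > 0 and g(1) = -0.315 < 0.
Newton iteration, ψ₁⁰ = 0.5:
  ψ₁ = 0.500: g = 0.1308, g' = -0.661 → ψ₁ = 0.698
  ψ₁ = 0.698: g = -0.0060, g' = -0.750 → ψ₁ = 0.690
Converged at ψ₁ = 0.690.
Drum-1 compositions:
  chloroform: x = 0.118, y = 0.343
  carbon tetrachloride: x = 0.188, y = 0.326
  1-propanol: x = 0.132, y = 0.151
  ethylbenzene: x = 0.562, y = 0.181
Drum-2 feed = drum-1 vapor: z₂ = (0.3429, 0.3255, 0.1510, 0.1805).
Drum 2:
Material balance + equilibrium reduce to Σ zᵢ(Kᵢ−1)/(1+ψ₂(Kᵢ−1)) = 0.
g(0) = ΣzᵢKᵢ − 1 = 0.130 and g(1) = 1 − Σzᵢ/Kᵢ = -0.588, so a root lies in (0, 1).
Iterate (Newton) starting at ψ₂ = 0.43:
  ψ₂ = 0.430: g = -0.0277, g' = -0.414 → ψ₂ = 0.363
  ψ₂ = 0.363: g = -0.0010, g' = -0.386 → ψ₂ = 0.361
Converged at ψ₂ = 0.361.
  chloroform: x = 0.263, y = 0.484
  carbon tetrachloride: x = 0.315, y = 0.343
  1-propanol: x = 0.168, y = 0.121
  ethylbenzene: x = 0.253, y = 0.051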